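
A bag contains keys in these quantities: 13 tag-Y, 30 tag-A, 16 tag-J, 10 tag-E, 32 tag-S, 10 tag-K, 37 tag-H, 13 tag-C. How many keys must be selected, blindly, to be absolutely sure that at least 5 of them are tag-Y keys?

In the worst case for collecting tag-Y keys, every non-tag-Y key comes out first.
There are 30 + 16 + 10 + 32 + 10 + 37 + 13 = 148 non-tag-Y keys altogether.
After those, each further key must be tag-Y, so 148 + 5 = 153 draws guarantee 5 tag-Y keys.

153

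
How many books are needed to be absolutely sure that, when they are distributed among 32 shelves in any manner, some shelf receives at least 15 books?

449

With 448 books one could put exactly 14 in each of the 32 shelves, and no shelf would reach 15.
By the pigeonhole principle, one more book must land in a shelf that already has 14, giving it 15.
So 32 × 14 + 1 = 449 books are required.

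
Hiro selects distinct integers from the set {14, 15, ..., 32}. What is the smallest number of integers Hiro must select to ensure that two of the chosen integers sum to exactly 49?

12

Two chosen integers sum to 49 exactly when both halves of some pair {x, 49−x} with 17 ≤ x ≤ 49−x ≤ 32 are chosen — 8 such pairs.
The remaining 3 elements (those with no distinct partner in range) can never complete a 49-sum, so the worst case takes all of them and one from each pair: 3 + 8 = 11.
By the pigeonhole principle, the 12th integer has to be the second member of some pair, so 11 + 1 = 12.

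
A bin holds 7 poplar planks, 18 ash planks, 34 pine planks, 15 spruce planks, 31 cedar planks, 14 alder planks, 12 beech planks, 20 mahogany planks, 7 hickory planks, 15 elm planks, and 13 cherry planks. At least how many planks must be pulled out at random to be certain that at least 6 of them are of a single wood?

56

An adversary could hand out at most 5 planks per wood: 5 + 5 + 5 + 5 + 5 + 5 + 5 + 5 + 5 + 5 + 5 = 55 planks and still no wood has 6.
One more plank lands in a wood already at 5, so 56 draws are enough and 55 are not.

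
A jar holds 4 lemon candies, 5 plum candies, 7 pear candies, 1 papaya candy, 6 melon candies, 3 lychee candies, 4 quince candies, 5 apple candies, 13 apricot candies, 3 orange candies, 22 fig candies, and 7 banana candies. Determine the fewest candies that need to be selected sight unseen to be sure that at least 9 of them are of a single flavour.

62

By the pigeonhole principle, put each drawn candy into a box by flavour. The largest draw with every box below 9 takes min(count, 8) from each flavour; flavours with fewer than 8 contribute all they have.
Σ min(cᵢ, 8) = 4 + 5 + 7 + 1 + 6 + 3 + 4 + 5 + 8 + 3 + 8 + 7 = 61.
Draw number 61 + 1 = 62 must push one box to 9.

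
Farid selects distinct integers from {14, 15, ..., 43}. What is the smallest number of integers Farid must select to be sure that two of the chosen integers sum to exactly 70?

Two chosen integers sum to 70 exactly when both halves of some pair {x, 70−x} with 27 ≤ x ≤ 70−x ≤ 43 are chosen — 8 such pairs.
The remaining 14 elements (those with no distinct partner in range) can never complete a 70-sum, so the worst case takes all of them and one from each pair: 14 + 8 = 22.
Pigeonhole: the 23rd integer has to be the second member of some pair, so 22 + 1 = 23.

23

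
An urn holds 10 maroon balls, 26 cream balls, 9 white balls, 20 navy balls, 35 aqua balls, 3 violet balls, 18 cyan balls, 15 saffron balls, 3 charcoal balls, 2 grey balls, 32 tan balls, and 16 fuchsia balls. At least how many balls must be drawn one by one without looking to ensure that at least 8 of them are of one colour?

By the pigeonhole principle, put each drawn ball into a box by colour. The largest draw with every box below 8 takes min(count, 7) from each colour; colours with fewer than 7 contribute all they have.
Σ min(cᵢ, 7) = 7 + 7 + 7 + 7 + 7 + 3 + 7 + 7 + 3 + 2 + 7 + 7 = 71.
Draw number 71 + 1 = 72 must push one box to 8.

72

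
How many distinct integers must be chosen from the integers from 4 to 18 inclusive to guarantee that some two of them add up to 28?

12

A set avoiding the sum 28 can contain at most one of each pair {x, 28−x}, plus the 7 elements whose complement lies outside the range or equal to its own complement.
The integers 4, …, 14 (11 of them) are such a set: any two sum to at least 4+5 = 9 and at most 13+14 = 27 < 28.
Any 12th integer completes one of the 4 pairs, so 12 choices force a sum of 28.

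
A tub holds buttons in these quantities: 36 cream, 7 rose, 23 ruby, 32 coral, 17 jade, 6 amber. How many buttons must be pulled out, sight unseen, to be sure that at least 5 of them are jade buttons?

In the worst case for collecting jade buttons, every non-jade button comes out first.
There are 36 + 7 + 23 + 32 + 6 = 104 non-jade buttons altogether.
After those, each further button must be jade, so 104 + 5 = 109 draws guarantee 5 jade buttons.

109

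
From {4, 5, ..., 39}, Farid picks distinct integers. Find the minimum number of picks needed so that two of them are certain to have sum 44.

Two chosen integers sum to 44 exactly when both halves of some pair {x, 44−x} with 5 ≤ x ≤ 44−x ≤ 39 are chosen — 17 such pairs.
The remaining 2 elements (those with no distinct partner in range) can never complete a 44-sum, so the worst case takes all of them and one from each pair: 2 + 17 = 19.
By pigeonhole, the 20th integer has to be the second member of some pair, so 19 + 1 = 20.

20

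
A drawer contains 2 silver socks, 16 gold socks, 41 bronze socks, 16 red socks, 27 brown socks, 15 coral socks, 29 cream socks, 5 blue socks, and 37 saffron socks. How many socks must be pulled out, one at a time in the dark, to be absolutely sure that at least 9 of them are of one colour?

64

An adversary could hand out at most 8 socks per colour (silver, blue run out sooner): 2 + 8 + 8 + 8 + 8 + 8 + 8 + 5 + 8 = 63 socks and still no colour has 9.
By pigeonhole, one more sock lands in a colour already at 8, so 64 draws are enough and 63 are not.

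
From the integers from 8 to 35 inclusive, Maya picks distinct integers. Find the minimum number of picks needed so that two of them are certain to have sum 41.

16

Two chosen integers sum to 41 exactly when both halves of some pair {x, 41−x} with 8 ≤ x ≤ 41−x ≤ 33 are chosen — 13 such pairs.
The remaining 2 elements (those with no distinct partner in range) can never complete a 41-sum, so the worst case takes all of them and one from each pair: 2 + 13 = 15.
Pigeonhole: the 16th integer has to be the second member of some pair, so 15 + 1 = 16.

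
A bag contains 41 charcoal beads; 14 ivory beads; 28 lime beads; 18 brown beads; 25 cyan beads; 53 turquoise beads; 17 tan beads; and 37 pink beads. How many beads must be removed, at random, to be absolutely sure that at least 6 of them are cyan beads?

In the worst case for collecting cyan beads, every non-cyan bead comes out first.
There are 41 + 14 + 28 + 18 + 53 + 17 + 37 = 208 non-cyan beads altogether.
After those, each further bead must be cyan, so 208 + 6 = 214 draws guarantee 6 cyan beads.

214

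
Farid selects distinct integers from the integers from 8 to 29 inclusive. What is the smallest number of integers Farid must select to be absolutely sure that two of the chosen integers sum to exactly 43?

15

Two chosen integers sum to 43 exactly when both halves of some pair {x, 43−x} with 14 ≤ x ≤ 43−x ≤ 29 are chosen — 8 such pairs.
The remaining 6 elements (those with no distinct partner in range) can never complete a 43-sum, so the worst case takes all of them and one from each pair: 6 + 8 = 14.
The 15th integer has to be the second member of some pair, so 14 + 1 = 15.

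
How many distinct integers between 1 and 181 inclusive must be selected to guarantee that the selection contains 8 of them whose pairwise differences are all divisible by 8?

57

Integers whose pairwise differences are multiples of 8 are exactly those sharing a remainder mod 8. By the pigeonhole principle, the 8 residue classes mod 8 are the pigeonholes.
With 56 integers one could put 7 in each residue class and have no class reach 8.
The 57th integer pushes some class to 8, so 8·7 + 1 = 57.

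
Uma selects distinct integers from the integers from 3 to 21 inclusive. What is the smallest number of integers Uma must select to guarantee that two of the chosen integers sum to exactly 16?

Two chosen integers sum to 16 exactly when both halves of some pair {x, 16−x} with 3 ≤ x ≤ 16−x ≤ 13 are chosen — 5 such pairs.
The remaining 9 elements (those with no distinct partner in range) can never complete a 16-sum, so the worst case takes all of them and one from each pair: 9 + 5 = 14.
By the pigeonhole principle, the 15th integer has to be the second member of some pair, so 14 + 1 = 15.

15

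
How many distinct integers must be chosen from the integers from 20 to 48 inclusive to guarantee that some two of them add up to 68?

Group the elements by complementary pair {x, 68−x}: {20,48}, {21,47}, {22,46}, …, giving 14 two-element pairs and the single value 34 (it cannot pair with itself since the integers are distinct).
Treating each of those 15 groups as a pigeonhole, one can pick one integer per group — 15 integers — with no two summing to 68.
The 16th integer lands in an occupied pair, forcing a sum of 68.

16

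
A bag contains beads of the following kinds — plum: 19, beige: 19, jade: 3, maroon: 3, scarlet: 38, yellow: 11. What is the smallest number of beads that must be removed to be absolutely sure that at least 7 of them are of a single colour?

By pigeonhole, put each drawn bead into a box by colour. The largest draw with every box below 7 takes min(count, 6) from each colour; colours with fewer than 6 contribute all they have.
Σ min(cᵢ, 6) = 6 + 6 + 3 + 3 + 6 + 6 = 30.
Draw number 30 + 1 = 31 must push one box to 7.

31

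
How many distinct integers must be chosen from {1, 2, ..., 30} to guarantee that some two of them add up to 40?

Two chosen integers sum to 40 exactly when both halves of some pair {x, 40−x} with 10 ≤ x ≤ 40−x ≤ 30 are chosen — 10 such pairs.
The remaining 10 elements (those with no distinct partner in range) can never complete a 40-sum, so the worst case takes all of them and one from each pair: 10 + 10 = 20.
The 21st integer has to be the second member of some pair, so 20 + 1 = 21.

21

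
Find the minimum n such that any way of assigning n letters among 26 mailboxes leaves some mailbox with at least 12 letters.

287

With 286 letters one could put exactly 11 in each of the 26 mailboxes, and no mailbox would reach 12.
One more letter must land in a mailbox that already has 11, giving it 12.
So 26 × 11 + 1 = 287 letters are required.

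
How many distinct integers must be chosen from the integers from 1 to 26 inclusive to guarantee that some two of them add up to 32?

A set avoiding the sum 32 can contain at most one of each pair {x, 32−x}, plus the 6 elements whose complement lies outside the range or equal to its own complement.
The integers 1, …, 16 (16 of them) are such a set: any two sum to at least 1+2 = 3 and at most 15+16 = 31 < 32.
By pigeonhole, any 17th integer completes one of the 10 pairs, so 17 choices force a sum of 32.

17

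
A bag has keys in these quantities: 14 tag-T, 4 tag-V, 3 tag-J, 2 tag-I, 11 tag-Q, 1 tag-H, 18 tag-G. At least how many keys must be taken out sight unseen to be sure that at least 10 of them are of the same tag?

By pigeonhole, the 7 tags are the holes; the keys drawn are the pigeons.
To avoid 10 of any one tag, the worst case takes at most 9 of each tag, or every key of a tag that has fewer than 9.
That gives 9 + 4 + 3 + 2 + 9 + 1 + 9 = 37 keys with no tag reaching 10.
The next key forces some tag to 10, so 37 + 1 = 38.

38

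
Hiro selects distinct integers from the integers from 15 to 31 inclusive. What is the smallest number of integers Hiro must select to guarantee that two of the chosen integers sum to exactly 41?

12

Group the elements by complementary pair {x, 41−x}: {15,26}, {16,25}, {17,24}, …, giving 6 two-element pairs and 5 integers whose partner 41−x falls outside [15,31].
By the pigeonhole principle, treating each of those 11 groups as a pigeonhole, one can pick one integer per group — 11 integers — with no two summing to 41.
The 12th integer lands in an occupied pair, forcing a sum of 41.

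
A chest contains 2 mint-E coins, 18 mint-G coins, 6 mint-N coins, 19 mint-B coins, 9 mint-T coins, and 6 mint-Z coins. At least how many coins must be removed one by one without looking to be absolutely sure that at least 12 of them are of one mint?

Put each drawn coin into a box by mint. The largest draw with every box below 12 takes min(count, 11) from each mint; mints with fewer than 11 contribute all they have.
Σ min(cᵢ, 11) = 2 + 11 + 6 + 11 + 9 + 6 = 45.
Draw number 45 + 1 = 46 must push one box to 12.

46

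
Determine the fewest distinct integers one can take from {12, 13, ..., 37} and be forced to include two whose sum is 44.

Two chosen integers sum to 44 exactly when both halves of some pair {x, 44−x} with 12 ≤ x ≤ 44−x ≤ 32 are chosen — 10 such pairs.
The remaining 6 elements (those with no distinct partner in range) can never complete a 44-sum, so the worst case takes all of them and one from each pair: 6 + 10 = 16.
By pigeonhole, the 17th integer has to be the second member of some pair, so 16 + 1 = 17.

17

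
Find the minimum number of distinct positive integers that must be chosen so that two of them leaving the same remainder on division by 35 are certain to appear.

36

By pigeonhole, the 35 residue classes mod 35 are the pigeonholes.
With 35 integers one could put 1 in each residue class and have no class reach 2.
The 36th integer pushes some class to 2, so 35·1 + 1 = 36.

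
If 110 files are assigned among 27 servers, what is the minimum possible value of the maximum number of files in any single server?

By the pigeonhole principle, the 27 servers are the holes and the 110 files are the pigeons.
If every server held at most 4 files, the total would be at most 27 × 4 = 108, which is less than 110.
So some server holds at least ⌈110/27⌉ = 5 files.

5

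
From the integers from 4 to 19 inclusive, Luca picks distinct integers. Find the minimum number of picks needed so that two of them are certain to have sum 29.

Two chosen integers sum to 29 exactly when both halves of some pair {x, 29−x} with 10 ≤ x ≤ 29−x ≤ 19 are chosen — 5 such pairs.
The remaining 6 elements (those with no distinct partner in range) can never complete a 29-sum, so the worst case takes all of them and one from each pair: 6 + 5 = 11.
By pigeonhole, the 12th integer has to be the second member of some pair, so 11 + 1 = 12.

12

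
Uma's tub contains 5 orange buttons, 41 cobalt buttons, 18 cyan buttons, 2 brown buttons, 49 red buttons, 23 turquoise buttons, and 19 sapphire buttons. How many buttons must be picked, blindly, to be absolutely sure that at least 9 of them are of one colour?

Put each drawn button into a box by colour. The largest draw with every box below 9 takes min(count, 8) from each colour; colours with fewer than 8 contribute all they have.
Σ min(cᵢ, 8) = 5 + 8 + 8 + 2 + 8 + 8 + 8 = 47.
Draw number 47 + 1 = 48 must push one box to 9.

48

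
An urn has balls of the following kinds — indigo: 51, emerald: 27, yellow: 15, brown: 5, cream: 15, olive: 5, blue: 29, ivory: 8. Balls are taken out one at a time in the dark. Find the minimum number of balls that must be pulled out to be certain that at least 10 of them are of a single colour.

64

By pigeonhole, the 8 colours are the holes; the balls drawn are the pigeons.
To avoid 10 of any one colour, the worst case takes at most 9 of each colour, or every ball of a colour that has fewer than 9.
That gives 9 + 9 + 9 + 5 + 9 + 5 + 9 + 8 = 63 balls with no colour reaching 10.
The next ball forces some colour to 10, so 63 + 1 = 64.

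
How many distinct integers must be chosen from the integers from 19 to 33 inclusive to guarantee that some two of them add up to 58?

Group the elements by complementary pair {x, 58−x}: {25,33}, {26,32}, {27,31}, …, giving 4 two-element pairs, the single value 29 (it cannot pair with itself since the integers are distinct), and 6 integers whose partner 58−x falls outside [19,33].
Treating each of those 11 groups as a pigeonhole, one can pick one integer per group — 11 integers — with no two summing to 58.
The 12th integer lands in an occupied pair, forcing a sum of 58.

12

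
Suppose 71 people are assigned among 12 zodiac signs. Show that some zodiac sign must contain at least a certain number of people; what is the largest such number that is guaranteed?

The 12 zodiac signs are the holes and the 71 people are the pigeons.
If every zodiac sign held at most 5 people, the total would be at most 12 × 5 = 60, which is less than 71.
So some zodiac sign holds at least ⌈71/12⌉ = 6 people.

6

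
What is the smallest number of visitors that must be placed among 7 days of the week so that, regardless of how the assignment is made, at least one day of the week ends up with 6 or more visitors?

With 35 visitors one could put exactly 5 in each of the 7 days of the week, and no day of the week would reach 6.
One more visitor must land in a day of the week that already has 5, giving it 6.
So 7 × 5 + 1 = 36 visitors are required.

36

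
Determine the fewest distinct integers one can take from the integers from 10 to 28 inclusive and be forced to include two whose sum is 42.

13

A set avoiding the sum 42 can contain at most one of each pair {x, 42−x}, plus the 5 elements whose complement lies outside the range or equal to its own complement.
The integers 10, …, 21 (12 of them) are such a set: any two sum to at least 10+11 = 21 and at most 20+21 = 41 < 42.
By the pigeonhole principle, any 13th integer completes one of the 7 pairs, so 13 choices force a sum of 42.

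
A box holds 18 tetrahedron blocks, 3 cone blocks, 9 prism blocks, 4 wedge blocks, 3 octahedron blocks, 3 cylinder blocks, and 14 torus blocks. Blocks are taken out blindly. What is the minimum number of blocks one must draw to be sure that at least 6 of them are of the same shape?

29

An adversary could hand out at most 5 blocks per shape (4 shapes run out sooner): 5 + 3 + 5 + 4 + 3 + 3 + 5 = 28 blocks and still no shape has 6.
One more block lands in a shape already at 5, so 29 draws are enough and 28 are not.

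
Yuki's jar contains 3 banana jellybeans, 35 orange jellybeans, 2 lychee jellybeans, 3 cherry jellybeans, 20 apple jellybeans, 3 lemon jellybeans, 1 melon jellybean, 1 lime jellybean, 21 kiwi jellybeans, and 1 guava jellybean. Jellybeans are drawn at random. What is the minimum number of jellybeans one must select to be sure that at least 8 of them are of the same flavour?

The 10 flavours are the holes; the jellybeans drawn are the pigeons.
To avoid 8 of any one flavour, the worst case takes at most 7 of each flavour, or every jellybean of a flavour that has fewer than 7.
That gives 3 + 7 + 2 + 3 + 7 + 3 + 1 + 1 + 7 + 1 = 35 jellybeans with no flavour reaching 8.
The next jellybean forces some flavour to 8, so 35 + 1 = 36.

36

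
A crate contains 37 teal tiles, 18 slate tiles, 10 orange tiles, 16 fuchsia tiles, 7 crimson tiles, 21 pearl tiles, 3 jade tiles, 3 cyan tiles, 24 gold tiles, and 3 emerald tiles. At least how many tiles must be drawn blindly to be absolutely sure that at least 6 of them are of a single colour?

An adversary could hand out at most 5 tiles per colour (jade, cyan, emerald run out sooner): 5 + 5 + 5 + 5 + 5 + 5 + 3 + 3 + 5 + 3 = 44 tiles and still no colour has 6.
One more tile lands in a colour already at 5, so 45 draws are enough and 44 are not.

45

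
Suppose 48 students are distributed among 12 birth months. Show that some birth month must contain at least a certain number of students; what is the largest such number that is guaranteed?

The 12 birth months are the holes and the 48 students are the pigeons.
If every birth month held at most 3 students, the total would be at most 12 × 3 = 36, which is less than 48.
So some birth month holds at least ⌈48/12⌉ = 4 students.

4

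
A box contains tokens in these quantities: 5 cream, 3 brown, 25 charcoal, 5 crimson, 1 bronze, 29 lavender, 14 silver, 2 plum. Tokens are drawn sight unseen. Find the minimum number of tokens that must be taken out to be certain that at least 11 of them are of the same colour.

Put each drawn token into a box by colour. The largest draw with every box below 11 takes min(count, 10) from each colour; colours with fewer than 10 contribute all they have.
Σ min(cᵢ, 10) = 5 + 3 + 10 + 5 + 1 + 10 + 10 + 2 = 46.
Draw number 46 + 1 = 47 must push one box to 11.

47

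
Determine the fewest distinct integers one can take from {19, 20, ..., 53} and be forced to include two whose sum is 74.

20

Group the elements by complementary pair {x, 74−x}: {21,53}, {22,52}, {23,51}, …, giving 16 two-element pairs, the single value 37 (it cannot pair with itself since the integers are distinct), and 2 integers whose partner 74−x falls outside [19,53].
By the pigeonhole principle, treating each of those 19 groups as a pigeonhole, one can pick one integer per group — 19 integers — with no two summing to 74.
The 20th integer lands in an occupied pair, forcing a sum of 74.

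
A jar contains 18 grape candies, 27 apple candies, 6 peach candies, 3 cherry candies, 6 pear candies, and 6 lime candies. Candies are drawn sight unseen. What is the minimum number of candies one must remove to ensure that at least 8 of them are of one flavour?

An adversary could hand out at most 7 candies per flavour (4 flavours run out sooner): 7 + 7 + 6 + 3 + 6 + 6 = 35 candies and still no flavour has 8.
Pigeonhole: one more candy lands in a flavour already at 7, so 36 draws are enough and 35 are not.

36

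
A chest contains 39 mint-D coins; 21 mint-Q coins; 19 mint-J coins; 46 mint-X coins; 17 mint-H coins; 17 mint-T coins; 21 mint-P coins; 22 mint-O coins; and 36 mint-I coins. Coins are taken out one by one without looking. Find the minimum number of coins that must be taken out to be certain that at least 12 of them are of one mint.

100

Pigeonhole: the 9 mints are the holes; the coins drawn are the pigeons.
To avoid 12 of any one mint, the worst case takes at most 11 of each mint.
That gives 11 + 11 + 11 + 11 + 11 + 11 + 11 + 11 + 11 = 99 coins with no mint reaching 12.
The next coin forces some mint to 12, so 99 + 1 = 100.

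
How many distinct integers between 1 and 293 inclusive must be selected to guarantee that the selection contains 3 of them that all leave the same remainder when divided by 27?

55

The 27 residue classes mod 27 are the pigeonholes.
With 54 integers one could put 2 in each residue class and have no class reach 3.
The 55th integer pushes some class to 3, so 27·2 + 1 = 55.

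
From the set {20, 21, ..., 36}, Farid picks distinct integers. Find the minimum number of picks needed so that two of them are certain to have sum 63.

13

Two chosen integers sum to 63 exactly when both halves of some pair {x, 63−x} with 27 ≤ x ≤ 63−x ≤ 36 are chosen — 5 such pairs.
The remaining 7 elements (those with no distinct partner in range) can never complete a 63-sum, so the worst case takes all of them and one from each pair: 7 + 5 = 12.
Pigeonhole: the 13th integer has to be the second member of some pair, so 12 + 1 = 13.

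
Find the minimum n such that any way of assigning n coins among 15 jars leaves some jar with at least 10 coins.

With 135 coins one could put exactly 9 in each of the 15 jars, and no jar would reach 10.
One more coin must land in a jar that already has 9, giving it 10.
So 15 × 9 + 1 = 136 coins are required.

136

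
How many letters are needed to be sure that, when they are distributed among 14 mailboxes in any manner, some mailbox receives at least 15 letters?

197

With 196 letters one could put exactly 14 in each of the 14 mailboxes, and no mailbox would reach 15.
Pigeonhole: one more letter must land in a mailbox that already has 14, giving it 15.
So 14 × 14 + 1 = 197 letters are required.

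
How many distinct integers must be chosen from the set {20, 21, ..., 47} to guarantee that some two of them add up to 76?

Two chosen integers sum to 76 exactly when both halves of some pair {x, 76−x} with 29 ≤ x ≤ 76−x ≤ 47 are chosen — 9 such pairs.
The remaining 10 elements (those with no distinct partner in range) can never complete a 76-sum, so the worst case takes all of them and one from each pair: 10 + 9 = 19.
The 20th integer has to be the second member of some pair, so 19 + 1 = 20.

20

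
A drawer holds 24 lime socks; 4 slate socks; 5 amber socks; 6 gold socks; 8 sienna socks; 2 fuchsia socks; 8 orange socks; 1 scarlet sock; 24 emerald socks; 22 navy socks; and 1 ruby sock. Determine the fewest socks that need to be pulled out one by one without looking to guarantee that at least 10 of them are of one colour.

An adversary could hand out at most 9 socks per colour (8 colours run out sooner): 9 + 4 + 5 + 6 + 8 + 2 + 8 + 1 + 9 + 9 + 1 = 62 socks and still no colour has 10.
By the pigeonhole principle, one more sock lands in a colour already at 9, so 63 draws are enough and 62 are not.

63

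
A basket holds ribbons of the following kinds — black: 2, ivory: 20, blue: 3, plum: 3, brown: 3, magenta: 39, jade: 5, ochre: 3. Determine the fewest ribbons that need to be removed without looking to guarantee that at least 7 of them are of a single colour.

32

Pigeonhole: the 8 colours are the holes; the ribbons drawn are the pigeons.
To avoid 7 of any one colour, the worst case takes at most 6 of each colour, or every ribbon of a colour that has fewer than 6.
That gives 2 + 6 + 3 + 3 + 3 + 6 + 5 + 3 = 31 ribbons with no colour reaching 7.
The next ribbon forces some colour to 7, so 31 + 1 = 32.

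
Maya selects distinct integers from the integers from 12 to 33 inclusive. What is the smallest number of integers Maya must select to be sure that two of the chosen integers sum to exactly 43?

13

Two chosen integers sum to 43 exactly when both halves of some pair {x, 43−x} with 12 ≤ x ≤ 43−x ≤ 31 are chosen — 10 such pairs.
The remaining 2 elements (those with no distinct partner in range) can never complete a 43-sum, so the worst case takes all of them and one from each pair: 2 + 10 = 12.
Pigeonhole: the 13th integer has to be the second member of some pair, so 12 + 1 = 13.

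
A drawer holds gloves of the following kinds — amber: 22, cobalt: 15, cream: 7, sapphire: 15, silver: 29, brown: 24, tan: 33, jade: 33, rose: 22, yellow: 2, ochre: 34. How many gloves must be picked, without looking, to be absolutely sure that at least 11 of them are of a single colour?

100

The 11 colours are the holes; the gloves drawn are the pigeons.
To avoid 11 of any one colour, the worst case takes at most 10 of each colour, or every glove of a colour that has fewer than 10.
That gives 10 + 10 + 7 + 10 + 10 + 10 + 10 + 10 + 10 + 2 + 10 = 99 gloves with no colour reaching 11.
The next glove forces some colour to 11, so 99 + 1 = 100.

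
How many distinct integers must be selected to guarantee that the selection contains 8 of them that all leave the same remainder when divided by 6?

Pigeonhole: the 6 residue classes mod 6 are the pigeonholes.
With 42 integers one could put 7 in each residue class and have no class reach 8.
The 43rd integer pushes some class to 8, so 6·7 + 1 = 43.

43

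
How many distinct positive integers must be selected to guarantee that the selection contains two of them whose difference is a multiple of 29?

Integers whose pairwise differences are multiples of 29 are exactly those sharing a remainder mod 29. The 29 residue classes mod 29 are the pigeonholes.
With 29 integers one could put 1 in each residue class and have no class reach 2.
The 30th integer pushes some class to 2, so 29·1 + 1 = 30.

30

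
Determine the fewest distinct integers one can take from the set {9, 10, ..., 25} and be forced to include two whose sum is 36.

Two chosen integers sum to 36 exactly when both halves of some pair {x, 36−x} with 11 ≤ x ≤ 36−x ≤ 25 are chosen — 7 such pairs.
The remaining 3 elements (those with no distinct partner in range) can never complete a 36-sum, so the worst case takes all of them and one from each pair: 3 + 7 = 10.
The 11th integer has to be the second member of some pair, so 10 + 1 = 11.

11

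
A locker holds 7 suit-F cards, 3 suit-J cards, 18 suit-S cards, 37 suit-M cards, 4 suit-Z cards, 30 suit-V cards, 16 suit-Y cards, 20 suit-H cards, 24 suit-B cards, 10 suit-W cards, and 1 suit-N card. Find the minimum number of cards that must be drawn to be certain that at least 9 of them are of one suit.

72

An adversary could hand out at most 8 cards per suit (4 suits run out sooner): 7 + 3 + 8 + 8 + 4 + 8 + 8 + 8 + 8 + 8 + 1 = 71 cards and still no suit has 9.
One more card lands in a suit already at 8, so 72 draws are enough and 71 are not.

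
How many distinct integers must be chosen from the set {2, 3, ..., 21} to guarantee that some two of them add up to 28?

14

Group the elements by complementary pair {x, 28−x}: {7,21}, {8,20}, {9,19}, …, giving 7 two-element pairs, the single value 14 (it cannot pair with itself since the integers are distinct), and 5 integers whose partner 28−x falls outside [2,21].
Treating each of those 13 groups as a pigeonhole, one can pick one integer per group — 13 integers — with no two summing to 28.
The 14th integer lands in an occupied pair, forcing a sum of 28.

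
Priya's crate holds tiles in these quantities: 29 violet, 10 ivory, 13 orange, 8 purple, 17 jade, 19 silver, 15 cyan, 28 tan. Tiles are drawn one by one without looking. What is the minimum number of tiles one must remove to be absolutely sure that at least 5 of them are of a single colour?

33

Pigeonhole: the 8 colours are the holes; the tiles drawn are the pigeons.
To avoid 5 of any one colour, the worst case takes at most 4 of each colour.
That gives 4 + 4 + 4 + 4 + 4 + 4 + 4 + 4 = 32 tiles with no colour reaching 5.
The next tile forces some colour to 5, so 32 + 1 = 33.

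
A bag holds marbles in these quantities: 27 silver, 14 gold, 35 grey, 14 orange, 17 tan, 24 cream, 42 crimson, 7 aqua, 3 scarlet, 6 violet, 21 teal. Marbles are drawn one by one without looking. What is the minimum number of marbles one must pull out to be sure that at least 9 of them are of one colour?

81

An adversary could hand out at most 8 marbles per colour (aqua, scarlet, violet run out sooner): 8 + 8 + 8 + 8 + 8 + 8 + 8 + 7 + 3 + 6 + 8 = 80 marbles and still no colour has 9.
By the pigeonhole principle, one more marble lands in a colour already at 8, so 81 draws are enough and 80 are not.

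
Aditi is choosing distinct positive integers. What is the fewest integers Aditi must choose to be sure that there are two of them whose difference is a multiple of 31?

Integers whose pairwise differences are multiples of 31 are exactly those sharing a remainder mod 31. Pigeonhole: the 31 residue classes mod 31 are the pigeonholes.
With 31 integers one could put 1 in each residue class and have no class reach 2.
The 32nd integer pushes some class to 2, so 31·1 + 1 = 32.

32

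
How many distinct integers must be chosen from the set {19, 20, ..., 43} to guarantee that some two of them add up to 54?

A set avoiding the sum 54 can contain at most one of each pair {x, 54−x}, plus the 9 elements whose complement lies outside the range or equal to its own complement.
The integers 27, …, 43 (17 of them) are such a set: any two sum to at least 27+28 = 55 > 54.
Any 18th integer completes one of the 8 pairs, so 18 choices force a sum of 54.

18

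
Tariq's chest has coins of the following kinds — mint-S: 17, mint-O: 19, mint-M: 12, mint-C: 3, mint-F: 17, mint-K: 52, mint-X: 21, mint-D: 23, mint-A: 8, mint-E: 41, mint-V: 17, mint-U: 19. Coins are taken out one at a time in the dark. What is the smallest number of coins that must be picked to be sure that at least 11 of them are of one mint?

An adversary could hand out at most 10 coins per mint (mint-C, mint-A run out sooner): 10 + 10 + 10 + 3 + 10 + 10 + 10 + 10 + 8 + 10 + 10 + 10 = 111 coins and still no mint has 11.
Pigeonhole: one more coin lands in a mint already at 10, so 112 draws are enough and 111 are not.

112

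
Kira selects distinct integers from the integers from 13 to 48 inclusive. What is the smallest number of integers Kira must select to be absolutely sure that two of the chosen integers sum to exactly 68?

23

Group the elements by complementary pair {x, 68−x}: {20,48}, {21,47}, {22,46}, …, giving 14 two-element pairs, the single value 34 (it cannot pair with itself since the integers are distinct), and 7 integers whose partner 68−x falls outside [13,48].
By pigeonhole, treating each of those 22 groups as a pigeonhole, one can pick one integer per group — 22 integers — with no two summing to 68.
The 23rd integer lands in an occupied pair, forcing a sum of 68.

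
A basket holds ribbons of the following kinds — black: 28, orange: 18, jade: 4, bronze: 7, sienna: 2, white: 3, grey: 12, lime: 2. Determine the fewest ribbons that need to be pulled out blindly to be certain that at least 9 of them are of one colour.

The 8 colours are the holes; the ribbons drawn are the pigeons.
To avoid 9 of any one colour, the worst case takes at most 8 of each colour, or every ribbon of a colour that has fewer than 8.
That gives 8 + 8 + 4 + 7 + 2 + 3 + 8 + 2 = 42 ribbons with no colour reaching 9.
The next ribbon forces some colour to 9, so 42 + 1 = 43.

43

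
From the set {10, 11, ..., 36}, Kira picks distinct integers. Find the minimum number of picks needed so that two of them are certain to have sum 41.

17

Group the elements by complementary pair {x, 41−x}: {10,31}, {11,30}, {12,29}, …, giving 11 two-element pairs and 5 integers whose partner 41−x falls outside [10,36].
Treating each of those 16 groups as a pigeonhole, one can pick one integer per group — 16 integers — with no two summing to 41.
The 17th integer lands in an occupied pair, forcing a sum of 41.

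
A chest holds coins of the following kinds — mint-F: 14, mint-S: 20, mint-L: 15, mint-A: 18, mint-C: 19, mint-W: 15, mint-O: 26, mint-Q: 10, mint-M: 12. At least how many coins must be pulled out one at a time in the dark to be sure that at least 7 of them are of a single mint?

55

The 9 mints are the holes; the coins drawn are the pigeons.
To avoid 7 of any one mint, the worst case takes at most 6 of each mint.
That gives 6 + 6 + 6 + 6 + 6 + 6 + 6 + 6 + 6 = 54 coins with no mint reaching 7.
The next coin forces some mint to 7, so 54 + 1 = 55.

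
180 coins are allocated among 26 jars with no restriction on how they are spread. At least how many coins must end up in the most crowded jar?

7

Pigeonhole: the 26 jars are the holes and the 180 coins are the pigeons.
If every jar held at most 6 coins, the total would be at most 26 × 6 = 156, which is less than 180.
So some jar holds at least ⌈180/26⌉ = 7 coins.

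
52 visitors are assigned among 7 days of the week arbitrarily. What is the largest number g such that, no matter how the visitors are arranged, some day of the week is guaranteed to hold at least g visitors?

8

The 7 days of the week are the holes and the 52 visitors are the pigeons.
If every day of the week held at most 7 visitors, the total would be at most 7 × 7 = 49, which is less than 52.
So some day of the week holds at least ⌈52/7⌉ = 8 visitors.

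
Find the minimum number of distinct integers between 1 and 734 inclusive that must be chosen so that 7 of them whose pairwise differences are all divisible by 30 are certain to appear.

Integers whose pairwise differences are multiples of 30 are exactly those sharing a remainder mod 30. The 30 residue classes mod 30 are the pigeonholes.
With 180 integers one could put 6 in each residue class and have no class reach 7.
The 181st integer pushes some class to 7, so 30·6 + 1 = 181.

181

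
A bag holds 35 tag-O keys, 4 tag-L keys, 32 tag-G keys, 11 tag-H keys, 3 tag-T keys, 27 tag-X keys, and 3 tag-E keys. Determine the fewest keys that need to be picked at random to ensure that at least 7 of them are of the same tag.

By the pigeonhole principle, the 7 tags are the holes; the keys drawn are the pigeons.
To avoid 7 of any one tag, the worst case takes at most 6 of each tag, or every key of a tag that has fewer than 6.
That gives 6 + 4 + 6 + 6 + 3 + 6 + 3 = 34 keys with no tag reaching 7.
The next key forces some tag to 7, so 34 + 1 = 35.

35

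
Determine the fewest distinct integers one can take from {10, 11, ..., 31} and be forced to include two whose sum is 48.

16

Two chosen integers sum to 48 exactly when both halves of some pair {x, 48−x} with 17 ≤ x ≤ 48−x ≤ 31 are chosen — 7 such pairs.
The remaining 8 elements (those with no distinct partner in range) can never complete a 48-sum, so the worst case takes all of them and one from each pair: 8 + 7 = 15.
By pigeonhole, the 16th integer has to be the second member of some pair, so 15 + 1 = 16.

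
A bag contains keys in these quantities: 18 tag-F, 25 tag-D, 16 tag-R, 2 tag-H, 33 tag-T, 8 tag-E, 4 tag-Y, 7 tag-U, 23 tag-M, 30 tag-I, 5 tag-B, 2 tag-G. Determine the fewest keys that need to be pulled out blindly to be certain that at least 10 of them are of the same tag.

By pigeonhole, put each drawn key into a box by tag. The largest draw with every box below 10 takes min(count, 9) from each tag; tags with fewer than 9 contribute all they have.
Σ min(cᵢ, 9) = 9 + 9 + 9 + 2 + 9 + 8 + 4 + 7 + 9 + 9 + 5 + 2 = 82.
Draw number 82 + 1 = 83 must push one box to 10.

83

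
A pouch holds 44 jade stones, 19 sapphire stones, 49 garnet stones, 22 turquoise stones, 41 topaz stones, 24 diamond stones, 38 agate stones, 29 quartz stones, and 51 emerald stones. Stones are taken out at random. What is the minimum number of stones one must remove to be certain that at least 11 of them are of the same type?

By the pigeonhole principle, put each drawn stone into a box by type. The largest draw with every box below 11 takes min(count, 10) from each type.
Σ min(cᵢ, 10) = 10 + 10 + 10 + 10 + 10 + 10 + 10 + 10 + 10 = 90.
Draw number 90 + 1 = 91 must push one box to 11.

91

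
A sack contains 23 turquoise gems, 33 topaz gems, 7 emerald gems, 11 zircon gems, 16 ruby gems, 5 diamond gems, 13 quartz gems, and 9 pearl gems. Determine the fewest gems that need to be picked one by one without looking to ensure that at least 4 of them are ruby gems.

In the worst case for collecting ruby gems, every non-ruby gem comes out first.
There are 23 + 33 + 7 + 11 + 5 + 13 + 9 = 101 non-ruby gems altogether.
After those, each further gem must be ruby, so 101 + 4 = 105 draws guarantee 4 ruby gems.

105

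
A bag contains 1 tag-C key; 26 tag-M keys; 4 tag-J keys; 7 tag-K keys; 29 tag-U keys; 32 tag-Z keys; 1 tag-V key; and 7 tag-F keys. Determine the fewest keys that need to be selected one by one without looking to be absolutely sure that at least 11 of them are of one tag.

Put each drawn key into a box by tag. The largest draw with every box below 11 takes min(count, 10) from each tag; tags with fewer than 10 contribute all they have.
Σ min(cᵢ, 10) = 1 + 10 + 4 + 7 + 10 + 10 + 1 + 7 = 50.
Draw number 50 + 1 = 51 must push one box to 11.

51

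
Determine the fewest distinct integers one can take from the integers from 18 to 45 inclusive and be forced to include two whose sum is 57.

18

A set avoiding the sum 57 can contain at most one of each pair {x, 57−x}, plus the 6 elements whose complement lies outside the range.
The integers 29, …, 45 (17 of them) are such a set: any two sum to at least 29+30 = 59 > 57.
Any 18th integer completes one of the 11 pairs, so 18 choices force a sum of 57.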